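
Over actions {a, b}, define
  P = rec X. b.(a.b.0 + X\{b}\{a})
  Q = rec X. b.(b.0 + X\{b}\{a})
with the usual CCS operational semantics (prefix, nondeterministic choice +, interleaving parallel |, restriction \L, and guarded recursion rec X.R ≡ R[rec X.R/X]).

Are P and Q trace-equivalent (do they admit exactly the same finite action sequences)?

Reachable graph of P (4 states):
  u0 = rec X. b.(a.b.0 + X\{b}\{a}) ⊢ --b--▸ u1
  u1 = a.b.0 + (rec X. b.(a.b.0 + X\{b}\{a}))\{b}\{a} ⊢ --a--▸ u2
  u2 = b.0 ⊢ --b--▸ u3
  u3 = 0 ⊢ (no moves)
Reachable graph of Q (3 states):
  v0 = rec X. b.(b.0 + X\{b}\{a}) ⊢ --b--▸ v1
  v1 = b.0 + (rec X. b.(b.0 + X\{b}\{a}))\{b}\{a} ⊢ --b--▸ v2
  v2 = 0 ⊢ (no moves)
Executing ba from P (initial set {u0}):
  step 1 (b): {u1}
  step 2 (a): {u2}
  P completes σ.
Executing ba from Q (initial set {v0}):
  step 1 (b): {v1}
  step 2 (a): no successor for Q

trace-distinct — witness ⟨ba⟩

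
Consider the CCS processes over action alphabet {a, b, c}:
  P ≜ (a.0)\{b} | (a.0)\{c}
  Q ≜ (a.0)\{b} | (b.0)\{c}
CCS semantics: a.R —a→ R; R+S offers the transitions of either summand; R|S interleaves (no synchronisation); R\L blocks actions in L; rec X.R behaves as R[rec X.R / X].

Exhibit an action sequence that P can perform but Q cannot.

aa

Reachable graph of P (4 states):
  m0 = (a.0)\{b} | (a.0)\{c} | ··a··> m1, ··a··> m2
  m1 = (a.0)\{b} | 0\{c} | ··a··> m3
  m2 = 0\{b} | (a.0)\{c} | ··a··> m3
  m3 = 0\{b} | 0\{c} | ·
Reachable graph of Q (4 states):
  n0 = (a.0)\{b} | (b.0)\{c} | ··a··> n1, ··b··> n2
  n1 = 0\{b} | (b.0)\{c} | ··b··> n3
  n2 = (a.0)\{b} | 0\{c} | ··a··> n3
  n3 = 0\{b} | 0\{c} | ·
Executing aa from P (initial set {m0}):
  [1] a ⇒ {m1, m2}
  [2] a ⇒ {m3}
  P completes σ.
Executing aa from Q (initial set {n0}):
  [1] a ⇒ {n1}
  [2] a ⇒ no successor for Q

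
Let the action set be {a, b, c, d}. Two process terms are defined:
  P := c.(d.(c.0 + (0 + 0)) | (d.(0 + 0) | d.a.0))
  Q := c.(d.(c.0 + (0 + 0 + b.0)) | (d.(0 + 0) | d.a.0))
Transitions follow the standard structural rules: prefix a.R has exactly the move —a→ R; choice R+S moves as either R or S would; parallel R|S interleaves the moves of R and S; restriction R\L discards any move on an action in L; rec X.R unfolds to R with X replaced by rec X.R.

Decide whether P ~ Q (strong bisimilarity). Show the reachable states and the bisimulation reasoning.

P ≁ Q

P's transition system — 19 states:
  u0 = c.(d.(c.0 + (0 + 0)) | (d.(0 + 0) | d.a.0)) has moves =c=> u1
  u1 = d.(c.0 + (0 + 0)) | (d.(0 + 0) | d.a.0) has moves =d=> u2, =d=> u3, =d=> u4
  u2 = (c.0 + (0 + 0)) | (d.(0 + 0) | d.a.0) has moves =c=> u5, =d=> u6, =d=> u7
  u3 = d.(c.0 + (0 + 0)) | ((0 + 0) | d.a.0) has moves =d=> u6, =d=> u8
  u4 = d.(c.0 + (0 + 0)) | (d.(0 + 0) | a.0) has moves =a=> u9, =d=> u7, =d=> u8
  u5 = 0 | (d.(0 + 0) | d.a.0) has moves =d=> u10, =d=> u11
  u6 = (c.0 + (0 + 0)) | ((0 + 0) | d.a.0) has moves =c=> u10, =d=> u12
  u7 = (c.0 + (0 + 0)) | (d.(0 + 0) | a.0) has moves =a=> u13, =c=> u11, =d=> u12
  u8 = d.(c.0 + (0 + 0)) | ((0 + 0) | a.0) has moves =a=> u14, =d=> u12
  u9 = d.(c.0 + (0 + 0)) | (d.(0 + 0) | 0) has moves =d=> u13, =d=> u14
  u10 = 0 | ((0 + 0) | d.a.0) has moves =d=> u15
  u11 = 0 | (d.(0 + 0) | a.0) has moves =a=> u16, =d=> u15
  u12 = (c.0 + (0 + 0)) | ((0 + 0) | a.0) has moves =a=> u17, =c=> u15
  u13 = (c.0 + (0 + 0)) | (d.(0 + 0) | 0) has moves =c=> u16, =d=> u17
  u14 = d.(c.0 + (0 + 0)) | ((0 + 0) | 0) has moves =d=> u17
  u15 = 0 | ((0 + 0) | a.0) has moves =a=> u18
  u16 = 0 | (d.(0 + 0) | 0) has moves =d=> u18
  u17 = (c.0 + (0 + 0)) | ((0 + 0) | 0) has moves =c=> u18
  u18 = 0 | ((0 + 0) | 0) has moves (no moves)
Q's transition system — 19 states:
  v0 = c.(d.(c.0 + (0 + 0 + b.0)) | (d.(0 + 0) | d.a.0)) has moves =c=> v1
  v1 = d.(c.0 + (0 + 0 + b.0)) | (d.(0 + 0) | d.a.0) has moves =d=> v2, =d=> v3, =d=> v4
  v2 = (c.0 + (0 + 0 + b.0)) | (d.(0 + 0) | d.a.0) has moves =b=> v5, =c=> v5, =d=> v6, =d=> v7
  v3 = d.(c.0 + (0 + 0 + b.0)) | ((0 + 0) | d.a.0) has moves =d=> v6, =d=> v8
  v4 = d.(c.0 + (0 + 0 + b.0)) | (d.(0 + 0) | a.0) has moves =a=> v9, =d=> v7, =d=> v8
  v5 = 0 | (d.(0 + 0) | d.a.0) has moves =d=> v10, =d=> v11
  v6 = (c.0 + (0 + 0 + b.0)) | ((0 + 0) | d.a.0) has moves =b=> v10, =c=> v10, =d=> v12
  v7 = (c.0 + (0 + 0 + b.0)) | (d.(0 + 0) | a.0) has moves =a=> v13, =b=> v11, =c=> v11, =d=> v12
  v8 = d.(c.0 + (0 + 0 + b.0)) | ((0 + 0) | a.0) has moves =a=> v14, =d=> v12
  v9 = d.(c.0 + (0 + 0 + b.0)) | (d.(0 + 0) | 0) has moves =d=> v13, =d=> v14
  v10 = 0 | ((0 + 0) | d.a.0) has moves =d=> v15
  v11 = 0 | (d.(0 + 0) | a.0) has moves =a=> v16, =d=> v15
  v12 = (c.0 + (0 + 0 + b.0)) | ((0 + 0) | a.0) has moves =a=> v17, =b=> v15, =c=> v15
  v13 = (c.0 + (0 + 0 + b.0)) | (d.(0 + 0) | 0) has moves =b=> v16, =c=> v16, =d=> v17
  v14 = d.(c.0 + (0 + 0 + b.0)) | ((0 + 0) | 0) has moves =d=> v17
  v15 = 0 | ((0 + 0) | a.0) has moves =a=> v18
  v16 = 0 | (d.(0 + 0) | 0) has moves =d=> v18
  v17 = (c.0 + (0 + 0 + b.0)) | ((0 + 0) | 0) has moves =b=> v18, =c=> v18
  v18 = 0 | ((0 + 0) | 0) has moves (no moves)
Coarsest stable partition (strong bisimilarity classes):
  B0 = {u0}
  B1 = {u1}
  B2 = {u4}
  B3 = {u8}
  B4 = {u14}
  B5 = {u17}
  B6 = {u18, v18}
  B7 = {u12}
  B8 = {u15, v15}
  B9 = {u7}
  B10 = {u11, v11}
  B11 = {u16, v16}
  B12 = {u13}
  B13 = {u9}
  B14 = {u2}
  B15 = {u5, v5}
  B16 = {u10, v10}
  B17 = {u6}
  B18 = {u3}
  B19 = {v0}
  B20 = {v1}
  B21 = {v4}
  B22 = {v8}
  B23 = {v14}
  B24 = {v17}
  B25 = {v12}
  B26 = {v9}
  B27 = {v13}
  B28 = {v7}
  B29 = {v2}
  B30 = {v6}
  B31 = {v3}
u0 ∈ B0, v0 ∈ B19 → different blocks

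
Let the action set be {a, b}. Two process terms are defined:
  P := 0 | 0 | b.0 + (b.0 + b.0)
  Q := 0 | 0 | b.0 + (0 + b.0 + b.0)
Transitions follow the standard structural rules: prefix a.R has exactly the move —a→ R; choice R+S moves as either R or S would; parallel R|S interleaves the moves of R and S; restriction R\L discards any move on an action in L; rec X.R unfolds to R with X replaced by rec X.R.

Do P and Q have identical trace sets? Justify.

P's transition system — 3 states:
  s0 = 0 | 0 | b.0 + (b.0 + b.0) → =b=> s1, =b=> s2
  s1 = 0 → ∅
  s2 = 0 | 0 | 0 → ∅
Q's transition system — 3 states:
  t0 = 0 | 0 | b.0 + (0 + b.0 + b.0) → =b=> t1, =b=> t2
  t1 = 0 → ∅
  t2 = 0 | 0 | 0 → ∅
Bisimilarity quotient blocks:
  B0 = {s0, t0}
  B1 = {s1, s2, t1, t2}
s0 ∈ B0, t0 ∈ B0 → same block
Bisimilar ⇒ trace-equivalent.

trace-equivalent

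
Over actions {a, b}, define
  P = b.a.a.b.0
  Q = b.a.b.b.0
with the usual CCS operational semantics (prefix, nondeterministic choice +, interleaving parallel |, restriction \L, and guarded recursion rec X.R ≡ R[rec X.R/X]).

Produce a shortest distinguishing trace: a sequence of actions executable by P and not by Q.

P's transition system — 5 states:
  u0 = b.a.a.b.0 :: -b-> u1
  u1 = a.a.b.0 :: -a-> u2
  u2 = a.b.0 :: -a-> u3
  u3 = b.0 :: -b-> u4
  u4 = 0 :: ·
Q's transition system — 5 states:
  v0 = b.a.b.b.0 :: -b-> v1
  v1 = a.b.b.0 :: -a-> v2
  v2 = b.b.0 :: -b-> v3
  v3 = b.0 :: -b-> v4
  v4 = 0 :: ·
Run σ = ⟨baa⟩ on P: start {u0}
  [1] b ⇒ {u1}
  [2] a ⇒ {u2}
  [3] a ⇒ {u3}
  — P admits the full trace.
Run σ = ⟨baa⟩ on Q: start {v0}
  [1] b ⇒ {v1}
  [2] a ⇒ {v2}
  [3] a ⇒ ∅ (Q stuck)

baa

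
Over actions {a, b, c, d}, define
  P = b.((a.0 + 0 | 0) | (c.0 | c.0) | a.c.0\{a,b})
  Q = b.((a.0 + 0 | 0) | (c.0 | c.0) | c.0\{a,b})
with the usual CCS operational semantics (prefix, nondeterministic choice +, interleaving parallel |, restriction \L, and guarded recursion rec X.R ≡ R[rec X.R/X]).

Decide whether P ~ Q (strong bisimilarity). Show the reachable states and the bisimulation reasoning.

P's transition system — 25 states:
  s0 = b.((a.0 + 0 | 0) | (c.0 | c.0) | a.c.0\{a,b}) ⊢ -b-> s1
  s1 = (a.0 + 0 | 0) | (c.0 | c.0) | a.c.0\{a,b} ⊢ -a-> s2, -a-> s3, -c-> s4, -c-> s5
  s2 = (a.0 + 0 | 0) | (c.0 | c.0) | c.0\{a,b} ⊢ -a-> s6, -c-> s7, -c-> s8, -c-> s9
  s3 = 0 | (c.0 | c.0) | a.c.0\{a,b} ⊢ -a-> s6, -c-> s10, -c-> s11
  s4 = (a.0 + 0 | 0) | (0 | c.0) | a.c.0\{a,b} ⊢ -a-> s10, -a-> s7, -c-> s12
  s5 = (a.0 + 0 | 0) | (c.0 | 0) | a.c.0\{a,b} ⊢ -a-> s11, -a-> s8, -c-> s12
  s6 = 0 | (c.0 | c.0) | c.0\{a,b} ⊢ -c-> s13, -c-> s14, -c-> s15
  s7 = (a.0 + 0 | 0) | (0 | c.0) | c.0\{a,b} ⊢ -a-> s13, -c-> s16, -c-> s17
  s8 = (a.0 + 0 | 0) | (c.0 | 0) | c.0\{a,b} ⊢ -a-> s14, -c-> s16, -c-> s18
  s9 = (a.0 + 0 | 0) | (c.0 | c.0) | 0\{a,b} ⊢ -a-> s15, -c-> s17, -c-> s18
  s10 = 0 | (0 | c.0) | a.c.0\{a,b} ⊢ -a-> s13, -c-> s19
  s11 = 0 | (c.0 | 0) | a.c.0\{a,b} ⊢ -a-> s14, -c-> s19
  s12 = (a.0 + 0 | 0) | (0 | 0) | a.c.0\{a,b} ⊢ -a-> s16, -a-> s19
  s13 = 0 | (0 | c.0) | c.0\{a,b} ⊢ -c-> s20, -c-> s21
  s14 = 0 | (c.0 | 0) | c.0\{a,b} ⊢ -c-> s20, -c-> s22
  s15 = 0 | (c.0 | c.0) | 0\{a,b} ⊢ -c-> s21, -c-> s22
  s16 = (a.0 + 0 | 0) | (0 | 0) | c.0\{a,b} ⊢ -a-> s20, -c-> s23
  s17 = (a.0 + 0 | 0) | (0 | c.0) | 0\{a,b} ⊢ -a-> s21, -c-> s23
  s18 = (a.0 + 0 | 0) | (c.0 | 0) | 0\{a,b} ⊢ -a-> s22, -c-> s23
  s19 = 0 | (0 | 0) | a.c.0\{a,b} ⊢ -a-> s20
  s20 = 0 | (0 | 0) | c.0\{a,b} ⊢ -c-> s24
  s21 = 0 | (0 | c.0) | 0\{a,b} ⊢ -c-> s24
  s22 = 0 | (c.0 | 0) | 0\{a,b} ⊢ -c-> s24
  s23 = (a.0 + 0 | 0) | (0 | 0) | 0\{a,b} ⊢ -a-> s24
  s24 = 0 | (0 | 0) | 0\{a,b} ⊢ (no moves)
Q's transition system — 17 states:
  t0 = b.((a.0 + 0 | 0) | (c.0 | c.0) | c.0\{a,b}) ⊢ -b-> t1
  t1 = (a.0 + 0 | 0) | (c.0 | c.0) | c.0\{a,b} ⊢ -a-> t2, -c-> t3, -c-> t4, -c-> t5
  t2 = 0 | (c.0 | c.0) | c.0\{a,b} ⊢ -c-> t6, -c-> t7, -c-> t8
  t3 = (a.0 + 0 | 0) | (0 | c.0) | c.0\{a,b} ⊢ -a-> t6, -c-> t10, -c-> t9
  t4 = (a.0 + 0 | 0) | (c.0 | 0) | c.0\{a,b} ⊢ -a-> t7, -c-> t11, -c-> t9
  t5 = (a.0 + 0 | 0) | (c.0 | c.0) | 0\{a,b} ⊢ -a-> t8, -c-> t10, -c-> t11
  t6 = 0 | (0 | c.0) | c.0\{a,b} ⊢ -c-> t12, -c-> t13
  t7 = 0 | (c.0 | 0) | c.0\{a,b} ⊢ -c-> t12, -c-> t14
  t8 = 0 | (c.0 | c.0) | 0\{a,b} ⊢ -c-> t13, -c-> t14
  t9 = (a.0 + 0 | 0) | (0 | 0) | c.0\{a,b} ⊢ -a-> t12, -c-> t15
  t10 = (a.0 + 0 | 0) | (0 | c.0) | 0\{a,b} ⊢ -a-> t13, -c-> t15
  t11 = (a.0 + 0 | 0) | (c.0 | 0) | 0\{a,b} ⊢ -a-> t14, -c-> t15
  t12 = 0 | (0 | 0) | c.0\{a,b} ⊢ -c-> t16
  t13 = 0 | (0 | c.0) | 0\{a,b} ⊢ -c-> t16
  t14 = 0 | (c.0 | 0) | 0\{a,b} ⊢ -c-> t16
  t15 = (a.0 + 0 | 0) | (0 | 0) | 0\{a,b} ⊢ -a-> t16
  t16 = 0 | (0 | 0) | 0\{a,b} ⊢ (no moves)
Coarsest stable partition (strong bisimilarity classes):
  B0 = {s0}
  B1 = {s1}
  B2 = {s2, t1}
  B3 = {s7, s8, s9, t3, t4, t5}
  B4 = {s16, s17, s18, t10, t11, t9}
  B5 = {s20, s21, s22, t12, t13, t14}
  B6 = {s24, t16}
  B7 = {s23, t15}
  B8 = {s13, s14, s15, t6, t7, t8}
  B9 = {s6, t2}
  B10 = {s4, s5}
  B11 = {s10, s11}
  B12 = {s19}
  B13 = {s12}
  B14 = {s3}
  B15 = {t0}
s0 ∈ B0, t0 ∈ B15 → different blocks

P ≁ Q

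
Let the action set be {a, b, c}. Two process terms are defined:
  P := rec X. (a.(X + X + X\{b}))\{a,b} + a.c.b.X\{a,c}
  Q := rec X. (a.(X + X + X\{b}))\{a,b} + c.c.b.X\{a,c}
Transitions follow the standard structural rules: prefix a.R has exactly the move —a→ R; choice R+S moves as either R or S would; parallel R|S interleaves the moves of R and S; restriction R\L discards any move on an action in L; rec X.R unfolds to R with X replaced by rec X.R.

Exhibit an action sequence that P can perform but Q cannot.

P's transition system — 4 states:
  s0 = rec X. (a.(X + X + X\{b}))\{a,b} + a.c.b.X\{a,c} ⊢ ··a··> s1
  s1 = c.b.(rec X. (a.(X + X + X\{b}))\{a,b} + a.c.b.X\{a,c})\{a,c} ⊢ ··c··> s2
  s2 = b.(rec X. (a.(X + X + X\{b}))\{a,b} + a.c.b.X\{a,c})\{a,c} ⊢ ··b··> s3
  s3 = (rec X. (a.(X + X + X\{b}))\{a,b} + a.c.b.X\{a,c})\{a,c} ⊢ deadlocked
Q's transition system — 4 states:
  t0 = rec X. (a.(X + X + X\{b}))\{a,b} + c.c.b.X\{a,c} ⊢ ··c··> t1
  t1 = c.b.(rec X. (a.(X + X + X\{b}))\{a,b} + c.c.b.X\{a,c})\{a,c} ⊢ ··c··> t2
  t2 = b.(rec X. (a.(X + X + X\{b}))\{a,b} + c.c.b.X\{a,c})\{a,c} ⊢ ··b··> t3
  t3 = (rec X. (a.(X + X + X\{b}))\{a,b} + c.c.b.X\{a,c})\{a,c} ⊢ deadlocked
Executing a from P (initial set {s0}):
  after a @ step 1: {s1}
  ✓ P
Executing a from Q (initial set {t0}):
  after a @ step 1: ∅ (Q stuck)

a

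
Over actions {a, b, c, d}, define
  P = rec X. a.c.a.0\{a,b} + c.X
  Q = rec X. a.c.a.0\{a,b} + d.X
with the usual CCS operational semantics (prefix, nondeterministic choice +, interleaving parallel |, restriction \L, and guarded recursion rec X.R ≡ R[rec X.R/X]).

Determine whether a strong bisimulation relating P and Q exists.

NO

LTS(P): 4 reachable states
  m0 = rec X. a.c.a.0\{a,b} + c.X :: -a-> m1, -c-> m0
  m1 = c.a.0\{a,b} :: -c-> m2
  m2 = a.0\{a,b} :: -a-> m3
  m3 = 0\{a,b} :: (no moves)
LTS(Q): 4 reachable states
  n0 = rec X. a.c.a.0\{a,b} + d.X :: -a-> n1, -d-> n0
  n1 = c.a.0\{a,b} :: -c-> n2
  n2 = a.0\{a,b} :: -a-> n3
  n3 = 0\{a,b} :: (no moves)
Coarsest stable partition (strong bisimilarity classes):
  B0 = {m0}
  B1 = {m1, n1}
  B2 = {m2, n2}
  B3 = {m3, n3}
  B4 = {n0}
m0 ∈ B0, n0 ∈ B4 → different blocks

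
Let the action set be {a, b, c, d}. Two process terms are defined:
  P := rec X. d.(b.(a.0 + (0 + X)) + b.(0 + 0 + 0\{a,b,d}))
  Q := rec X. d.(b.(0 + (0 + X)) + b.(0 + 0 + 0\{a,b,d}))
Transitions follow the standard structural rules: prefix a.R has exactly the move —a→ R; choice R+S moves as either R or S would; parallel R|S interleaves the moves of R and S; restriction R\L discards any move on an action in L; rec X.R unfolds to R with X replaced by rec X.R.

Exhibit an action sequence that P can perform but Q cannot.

LTS(P): 5 reachable states
  u0 = rec X. d.(b.(a.0 + (0 + X)) + b.(0 + 0 + 0\{a,b,d})) :: --d--▸ u1
  u1 = b.(a.0 + (0 + (rec X. d.(b.(a.0 + (0 + X)) + b.(0 + 0 + 0\{a,b,d}))))) + b.(0 + 0 + 0\{a,b,d}) :: --b--▸ u2, --b--▸ u3
  u2 = 0 + 0 + 0\{a,b,d} :: deadlocked
  u3 = a.0 + (0 + (rec X. d.(b.(a.0 + (0 + X)) + b.(0 + 0 + 0\{a,b,d})))) :: --a--▸ u4, --d--▸ u1
  u4 = 0 :: deadlocked
LTS(Q): 4 reachable states
  v0 = rec X. d.(b.(0 + (0 + X)) + b.(0 + 0 + 0\{a,b,d})) :: --d--▸ v1
  v1 = b.(0 + (0 + (rec X. d.(b.(0 + (0 + X)) + b.(0 + 0 + 0\{a,b,d}))))) + b.(0 + 0 + 0\{a,b,d}) :: --b--▸ v2, --b--▸ v3
  v2 = 0 + (0 + (rec X. d.(b.(0 + (0 + X)) + b.(0 + 0 + 0\{a,b,d})))) :: --d--▸ v1
  v3 = 0 + 0 + 0\{a,b,d} :: deadlocked
Run σ = ⟨dba⟩ on P: start {u0}
  after d @ step 1: {u1}
  after b @ step 2: {u2, u3}
  after a @ step 3: {u4}
  ✓ P
Run σ = ⟨dba⟩ on Q: start {v0}
  after d @ step 1: {v1}
  after b @ step 2: {v2, v3}
  after a @ step 3: ∅  — Q cannot continue

dba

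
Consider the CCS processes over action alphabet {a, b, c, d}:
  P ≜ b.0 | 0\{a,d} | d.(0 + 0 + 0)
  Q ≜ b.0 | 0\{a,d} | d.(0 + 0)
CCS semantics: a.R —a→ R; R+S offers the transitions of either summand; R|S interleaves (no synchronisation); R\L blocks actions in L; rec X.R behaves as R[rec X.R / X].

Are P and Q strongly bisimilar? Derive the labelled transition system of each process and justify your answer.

Reachable graph of P (4 states):
  s0 = b.0 | 0\{a,d} | d.(0 + 0 + 0) :: ··b··> s1, ··d··> s2
  s1 = 0 | 0\{a,d} | d.(0 + 0 + 0) :: ··d··> s3
  s2 = b.0 | 0\{a,d} | (0 + 0 + 0) :: ··b··> s3
  s3 = 0 | 0\{a,d} | (0 + 0 + 0) :: (no moves)
Reachable graph of Q (4 states):
  t0 = b.0 | 0\{a,d} | d.(0 + 0) :: ··b··> t1, ··d··> t2
  t1 = 0 | 0\{a,d} | d.(0 + 0) :: ··d··> t3
  t2 = b.0 | 0\{a,d} | (0 + 0) :: ··b··> t3
  t3 = 0 | 0\{a,d} | (0 + 0) :: (no moves)
Coarsest stable partition (strong bisimilarity classes):
  B0 = {s0, t0}
  B1 = {s1, t1}
  B2 = {s3, t3}
  B3 = {s2, t2}
s0 ∈ B0, t0 ∈ B0 → same block

P ~ Q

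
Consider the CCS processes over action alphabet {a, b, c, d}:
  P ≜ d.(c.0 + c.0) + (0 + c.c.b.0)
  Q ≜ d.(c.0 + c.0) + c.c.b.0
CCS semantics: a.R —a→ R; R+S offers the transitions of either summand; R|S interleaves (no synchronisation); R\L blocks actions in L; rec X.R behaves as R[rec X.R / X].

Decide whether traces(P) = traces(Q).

traces(P) = traces(Q)

P's transition system — 5 states:
  m0 = d.(c.0 + c.0) + (0 + c.c.b.0) | --c--▸ m1, --d--▸ m2
  m1 = c.b.0 | --c--▸ m3
  m2 = c.0 + c.0 | --c--▸ m4
  m3 = b.0 | --b--▸ m4
  m4 = 0 | (no moves)
Q's transition system — 5 states:
  n0 = d.(c.0 + c.0) + c.c.b.0 | --c--▸ n1, --d--▸ n2
  n1 = c.b.0 | --c--▸ n3
  n2 = c.0 + c.0 | --c--▸ n4
  n3 = b.0 | --b--▸ n4
  n4 = 0 | (no moves)
Bisimilarity quotient blocks:
  B0 = {m0, n0}
  B1 = {m2, n2}
  B2 = {m4, n4}
  B3 = {m1, n1}
  B4 = {m3, n3}
m0 ∈ B0, n0 ∈ B0 → same block
Bisimilar ⇒ trace-equivalent.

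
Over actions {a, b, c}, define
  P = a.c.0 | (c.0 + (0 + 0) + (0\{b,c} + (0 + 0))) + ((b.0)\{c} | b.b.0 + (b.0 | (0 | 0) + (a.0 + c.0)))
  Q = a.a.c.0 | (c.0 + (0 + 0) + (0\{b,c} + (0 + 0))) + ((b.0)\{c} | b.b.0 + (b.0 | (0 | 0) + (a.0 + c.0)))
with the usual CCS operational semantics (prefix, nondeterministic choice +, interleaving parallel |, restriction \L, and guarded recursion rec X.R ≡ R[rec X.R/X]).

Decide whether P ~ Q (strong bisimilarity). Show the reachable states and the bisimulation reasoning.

P's transition system — 13 states:
  u0 = a.c.0 | (c.0 + (0 + 0) + (0\{b,c} + (0 + 0))) + ((b.0)\{c} | b.b.0 + (b.0 | (0 | 0) + (a.0 + c.0))) | -a-> u1, -a-> u2, -b-> u3, -b-> u4, -b-> u5, -c-> u1, -c-> u6
  u1 = 0 | deadlocked
  u2 = c.0 | (c.0 + (0 + 0) + (0\{b,c} + (0 + 0))) | -c-> u7, -c-> u8
  u3 = (b.0)\{c} | b.0 | -b-> u10, -b-> u9
  u4 = 0 | (0 | 0) | deadlocked
  u5 = 0\{c} | b.b.0 | -b-> u10
  u6 = a.c.0 | 0 | -a-> u8
  u7 = 0 | (c.0 + (0 + 0) + (0\{b,c} + (0 + 0))) | -c-> u11
  u8 = c.0 | 0 | -c-> u11
  u9 = (b.0)\{c} | 0 | -b-> u12
  u10 = 0\{c} | b.0 | -b-> u12
  u11 = 0 | 0 | deadlocked
  u12 = 0\{c} | 0 | deadlocked
Q's transition system — 15 states:
  v0 = a.a.c.0 | (c.0 + (0 + 0) + (0\{b,c} + (0 + 0))) + ((b.0)\{c} | b.b.0 + (b.0 | (0 | 0) + (a.0 + c.0))) | -a-> v1, -a-> v2, -b-> v3, -b-> v4, -b-> v5, -c-> v1, -c-> v6
  v1 = 0 | deadlocked
  v2 = a.c.0 | (c.0 + (0 + 0) + (0\{b,c} + (0 + 0))) | -a-> v7, -c-> v8
  v3 = (b.0)\{c} | b.0 | -b-> v10, -b-> v9
  v4 = 0 | (0 | 0) | deadlocked
  v5 = 0\{c} | b.b.0 | -b-> v10
  v6 = a.a.c.0 | 0 | -a-> v8
  v7 = c.0 | (c.0 + (0 + 0) + (0\{b,c} + (0 + 0))) | -c-> v11, -c-> v12
  v8 = a.c.0 | 0 | -a-> v12
  v9 = (b.0)\{c} | 0 | -b-> v13
  v10 = 0\{c} | b.0 | -b-> v13
  v11 = 0 | (c.0 + (0 + 0) + (0\{b,c} + (0 + 0))) | -c-> v14
  v12 = c.0 | 0 | -c-> v14
  v13 = 0\{c} | 0 | deadlocked
  v14 = 0 | 0 | deadlocked
Bisimilarity quotient blocks:
  B0 = {u0}
  B1 = {u3, u5, v3, v5}
  B2 = {u10, u9, v10, v9}
  B3 = {u1, u11, u12, u4, v1, v13, v14, v4}
  B4 = {u6, v8}
  B5 = {u7, u8, v11, v12}
  B6 = {u2, v7}
  B7 = {v0}
  B8 = {v2}
  B9 = {v6}
u0 ∈ B0, v0 ∈ B7 → different blocks

P ≁ Q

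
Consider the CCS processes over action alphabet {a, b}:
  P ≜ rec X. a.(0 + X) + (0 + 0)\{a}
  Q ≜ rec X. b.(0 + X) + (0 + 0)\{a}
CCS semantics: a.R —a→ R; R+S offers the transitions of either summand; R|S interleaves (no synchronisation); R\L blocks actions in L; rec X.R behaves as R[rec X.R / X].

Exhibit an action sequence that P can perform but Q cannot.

Reachable graph of P (2 states):
  s0 = rec X. a.(0 + X) + (0 + 0)\{a} :: --a--▸ s1
  s1 = 0 + (rec X. a.(0 + X) + (0 + 0)\{a}) :: --a--▸ s1
Reachable graph of Q (2 states):
  t0 = rec X. b.(0 + X) + (0 + 0)\{a} :: --b--▸ t1
  t1 = 0 + (rec X. b.(0 + X) + (0 + 0)\{a}) :: --b--▸ t1
Run σ = ⟨a⟩ on P: start {s0}
  after a @ step 1: {s1}
  ✓ P
Run σ = ⟨a⟩ on Q: start {t0}
  after a @ step 1: ∅ (Q stuck)

a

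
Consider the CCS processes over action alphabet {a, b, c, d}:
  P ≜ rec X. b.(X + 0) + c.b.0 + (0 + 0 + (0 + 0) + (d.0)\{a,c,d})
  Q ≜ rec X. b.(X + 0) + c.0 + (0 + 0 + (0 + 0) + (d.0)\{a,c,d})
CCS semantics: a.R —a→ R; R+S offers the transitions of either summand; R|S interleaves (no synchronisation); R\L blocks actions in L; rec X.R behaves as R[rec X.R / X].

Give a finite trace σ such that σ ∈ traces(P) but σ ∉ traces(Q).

P's transition system — 4 states:
  u0 = rec X. b.(X + 0) + c.b.0 + (0 + 0 + (0 + 0) + (d.0)\{a,c,d}) → ··b··> u1, ··c··> u2
  u1 = (rec X. b.(X + 0) + c.b.0 + (0 + 0 + (0 + 0) + (d.0)\{a,c,d})) + 0 → ··b··> u1, ··c··> u2
  u2 = b.0 → ··b··> u3
  u3 = 0 → (no moves)
Q's transition system — 3 states:
  v0 = rec X. b.(X + 0) + c.0 + (0 + 0 + (0 + 0) + (d.0)\{a,c,d}) → ··b··> v1, ··c··> v2
  v1 = (rec X. b.(X + 0) + c.0 + (0 + 0 + (0 + 0) + (d.0)\{a,c,d})) + 0 → ··b··> v1, ··c··> v2
  v2 = 0 → (no moves)
Run σ = ⟨cb⟩ on P: start {u0}
  [1] c ⇒ {u2}
  [2] b ⇒ {u3}
  — P admits the full trace.
Run σ = ⟨cb⟩ on Q: start {v0}
  [1] c ⇒ {v2}
  [2] b ⇒ ∅  — Q cannot continue

cb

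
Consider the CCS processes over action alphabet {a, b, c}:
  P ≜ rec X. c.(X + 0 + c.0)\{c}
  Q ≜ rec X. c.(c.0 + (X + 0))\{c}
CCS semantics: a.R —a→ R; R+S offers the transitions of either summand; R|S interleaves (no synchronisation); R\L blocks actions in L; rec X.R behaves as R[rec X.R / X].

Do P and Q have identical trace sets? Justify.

P's transition system — 2 states:
  m0 = rec X. c.(X + 0 + c.0)\{c} ⊢ --c--▸ m1
  m1 = ((rec X. c.(X + 0 + c.0)\{c}) + 0 + c.0)\{c} ⊢ ∅
Q's transition system — 2 states:
  n0 = rec X. c.(c.0 + (X + 0))\{c} ⊢ --c--▸ n1
  n1 = (c.0 + ((rec X. c.(c.0 + (X + 0))\{c}) + 0))\{c} ⊢ ∅
Partition-refinement fixed point:
  B0 = {m0, n0}
  B1 = {m1, n1}
m0 ∈ B0, n0 ∈ B0 → same block
Bisimilar ⇒ trace-equivalent.

trace-equivalent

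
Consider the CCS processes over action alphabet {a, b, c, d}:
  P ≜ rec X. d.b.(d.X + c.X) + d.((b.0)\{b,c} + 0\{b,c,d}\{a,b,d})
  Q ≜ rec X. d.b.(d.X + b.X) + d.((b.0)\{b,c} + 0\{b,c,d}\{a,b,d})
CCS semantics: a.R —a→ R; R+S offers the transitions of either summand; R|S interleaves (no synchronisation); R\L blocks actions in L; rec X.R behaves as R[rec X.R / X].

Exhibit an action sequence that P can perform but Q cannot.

Reachable graph of P (4 states):
  p0 = rec X. d.b.(d.X + c.X) + d.((b.0)\{b,c} + 0\{b,c,d}\{a,b,d}) ⊢ --d--▸ p1, --d--▸ p2
  p1 = (b.0)\{b,c} + 0\{b,c,d}\{a,b,d} ⊢ deadlocked
  p2 = b.(d.(rec X. d.b.(d.X + c.X) + d.((b.0)\{b,c} + 0\{b,c,d}\{a,b,d})) + c.(rec X. d.b.(d.X + c.X) + d.((b.0)\{b,c} + 0\{b,c,d}\{a,b,d}))) ⊢ --b--▸ p3
  p3 = d.(rec X. d.b.(d.X + c.X) + d.((b.0)\{b,c} + 0\{b,c,d}\{a,b,d})) + c.(rec X. d.b.(d.X + c.X) + d.((b.0)\{b,c} + 0\{b,c,d}\{a,b,d})) ⊢ --c--▸ p0, --d--▸ p0
Reachable graph of Q (4 states):
  q0 = rec X. d.b.(d.X + b.X) + d.((b.0)\{b,c} + 0\{b,c,d}\{a,b,d}) ⊢ --d--▸ q1, --d--▸ q2
  q1 = (b.0)\{b,c} + 0\{b,c,d}\{a,b,d} ⊢ deadlocked
  q2 = b.(d.(rec X. d.b.(d.X + b.X) + d.((b.0)\{b,c} + 0\{b,c,d}\{a,b,d})) + b.(rec X. d.b.(d.X + b.X) + d.((b.0)\{b,c} + 0\{b,c,d}\{a,b,d}))) ⊢ --b--▸ q3
  q3 = d.(rec X. d.b.(d.X + b.X) + d.((b.0)\{b,c} + 0\{b,c,d}\{a,b,d})) + b.(rec X. d.b.(d.X + b.X) + d.((b.0)\{b,c} + 0\{b,c,d}\{a,b,d})) ⊢ --b--▸ q0, --d--▸ q0
Trace ⟨dbc⟩ through P, begin at {p0}:
  after d @ step 1: {p1, p2}
  after b @ step 2: {p3}
  after c @ step 3: {p0}
  ✓ P
Trace ⟨dbc⟩ through Q, begin at {q0}:
  after d @ step 1: {q1, q2}
  after b @ step 2: {q3}
  after c @ step 3: ∅ (Q stuck)

dbc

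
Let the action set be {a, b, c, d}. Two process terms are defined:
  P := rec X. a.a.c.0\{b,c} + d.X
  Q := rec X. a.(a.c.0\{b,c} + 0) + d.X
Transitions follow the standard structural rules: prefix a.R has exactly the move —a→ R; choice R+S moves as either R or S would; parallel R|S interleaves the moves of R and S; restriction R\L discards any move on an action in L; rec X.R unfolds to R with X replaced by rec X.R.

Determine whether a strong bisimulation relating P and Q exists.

Reachable graph of P (4 states):
  m0 = rec X. a.a.c.0\{b,c} + d.X ⊢ ··a··> m1, ··d··> m0
  m1 = a.c.0\{b,c} ⊢ ··a··> m2
  m2 = c.0\{b,c} ⊢ ··c··> m3
  m3 = 0\{b,c} ⊢ (no moves)
Reachable graph of Q (4 states):
  n0 = rec X. a.(a.c.0\{b,c} + 0) + d.X ⊢ ··a··> n1, ··d··> n0
  n1 = a.c.0\{b,c} + 0 ⊢ ··a··> n2
  n2 = c.0\{b,c} ⊢ ··c··> n3
  n3 = 0\{b,c} ⊢ (no moves)
Partition-refinement fixed point:
  B0 = {m0, n0}
  B1 = {m1, n1}
  B2 = {m2, n2}
  B3 = {m3, n3}
m0 ∈ B0, n0 ∈ B0 → same block

YES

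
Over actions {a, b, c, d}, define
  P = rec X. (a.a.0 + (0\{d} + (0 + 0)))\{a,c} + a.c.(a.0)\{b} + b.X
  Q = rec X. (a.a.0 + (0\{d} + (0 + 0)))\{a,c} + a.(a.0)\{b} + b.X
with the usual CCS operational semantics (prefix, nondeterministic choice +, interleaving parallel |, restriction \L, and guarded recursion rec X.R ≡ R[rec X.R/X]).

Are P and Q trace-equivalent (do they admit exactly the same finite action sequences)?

NO — witness ⟨ac⟩

Reachable graph of P (4 states):
  s0 = rec X. (a.a.0 + (0\{d} + (0 + 0)))\{a,c} + a.c.(a.0)\{b} + b.X → -a-> s1, -b-> s0
  s1 = c.(a.0)\{b} → -c-> s2
  s2 = (a.0)\{b} → -a-> s3
  s3 = 0\{b} → (no moves)
Reachable graph of Q (3 states):
  t0 = rec X. (a.a.0 + (0\{d} + (0 + 0)))\{a,c} + a.(a.0)\{b} + b.X → -a-> t1, -b-> t0
  t1 = (a.0)\{b} → -a-> t2
  t2 = 0\{b} → (no moves)
Executing ac from P (initial set {s0}):
  step 1 (a): {s1}
  step 2 (c): {s2}
  ✓ P
Executing ac from Q (initial set {t0}):
  step 1 (a): {t1}
  step 2 (c): no successor for Q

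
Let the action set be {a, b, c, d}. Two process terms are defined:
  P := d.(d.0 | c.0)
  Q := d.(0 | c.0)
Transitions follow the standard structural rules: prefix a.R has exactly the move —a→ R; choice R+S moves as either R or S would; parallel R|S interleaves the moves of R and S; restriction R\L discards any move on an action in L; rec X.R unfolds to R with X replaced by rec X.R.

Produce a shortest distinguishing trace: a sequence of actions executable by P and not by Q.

P's transition system — 5 states:
  p0 = d.(d.0 | c.0) :: —d→ p1
  p1 = d.0 | c.0 :: —c→ p2, —d→ p3
  p2 = d.0 | 0 :: —d→ p4
  p3 = 0 | c.0 :: —c→ p4
  p4 = 0 | 0 :: (no moves)
Q's transition system — 3 states:
  q0 = d.(0 | c.0) :: —d→ q1
  q1 = 0 | c.0 :: —c→ q2
  q2 = 0 | 0 :: (no moves)
Run σ = ⟨dd⟩ on P: start {p0}
  after d @ step 1: {p1}
  after d @ step 2: {p3}
  — P admits the full trace.
Run σ = ⟨dd⟩ on Q: start {q0}
  after d @ step 1: {q1}
  after d @ step 2: ∅  — Q cannot continue

dd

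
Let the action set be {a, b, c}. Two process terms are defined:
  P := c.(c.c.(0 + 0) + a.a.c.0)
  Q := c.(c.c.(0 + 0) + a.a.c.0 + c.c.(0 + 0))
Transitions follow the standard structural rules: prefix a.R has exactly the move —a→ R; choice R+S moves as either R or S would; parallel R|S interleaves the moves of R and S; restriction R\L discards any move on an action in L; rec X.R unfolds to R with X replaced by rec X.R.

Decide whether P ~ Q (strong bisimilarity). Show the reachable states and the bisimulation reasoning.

Reachable graph of P (7 states):
  m0 = c.(c.c.(0 + 0) + a.a.c.0) ⊢ ··c··> m1
  m1 = c.c.(0 + 0) + a.a.c.0 ⊢ ··a··> m2, ··c··> m3
  m2 = a.c.0 ⊢ ··a··> m4
  m3 = c.(0 + 0) ⊢ ··c··> m5
  m4 = c.0 ⊢ ··c··> m6
  m5 = 0 + 0 ⊢ ·
  m6 = 0 ⊢ ·
Reachable graph of Q (7 states):
  n0 = c.(c.c.(0 + 0) + a.a.c.0 + c.c.(0 + 0)) ⊢ ··c··> n1
  n1 = c.c.(0 + 0) + a.a.c.0 + c.c.(0 + 0) ⊢ ··a··> n2, ··c··> n3
  n2 = a.c.0 ⊢ ··a··> n4
  n3 = c.(0 + 0) ⊢ ··c··> n5
  n4 = c.0 ⊢ ··c··> n6
  n5 = 0 + 0 ⊢ ·
  n6 = 0 ⊢ ·
Partition-refinement fixed point:
  B0 = {m0, n0}
  B1 = {m1, n1}
  B2 = {m2, n2}
  B3 = {m3, m4, n3, n4}
  B4 = {m5, m6, n5, n6}
m0 ∈ B0, n0 ∈ B0 → same block

bisimilar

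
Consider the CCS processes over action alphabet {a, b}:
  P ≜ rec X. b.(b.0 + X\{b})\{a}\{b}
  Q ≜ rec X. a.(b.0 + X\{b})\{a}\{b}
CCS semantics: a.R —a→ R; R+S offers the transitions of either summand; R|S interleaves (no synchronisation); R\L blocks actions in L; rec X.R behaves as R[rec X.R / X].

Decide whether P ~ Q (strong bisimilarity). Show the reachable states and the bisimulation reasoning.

Reachable graph of P (2 states):
  m0 = rec X. b.(b.0 + X\{b})\{a}\{b} has moves —b→ m1
  m1 = (b.0 + (rec X. b.(b.0 + X\{b})\{a}\{b})\{b})\{a}\{b} has moves (no moves)
Reachable graph of Q (2 states):
  n0 = rec X. a.(b.0 + X\{b})\{a}\{b} has moves —a→ n1
  n1 = (b.0 + (rec X. a.(b.0 + X\{b})\{a}\{b})\{b})\{a}\{b} has moves (no moves)
Coarsest stable partition (strong bisimilarity classes):
  B0 = {m0}
  B1 = {m1, n1}
  B2 = {n0}
m0 ∈ B0, n0 ∈ B2 → different blocks

NO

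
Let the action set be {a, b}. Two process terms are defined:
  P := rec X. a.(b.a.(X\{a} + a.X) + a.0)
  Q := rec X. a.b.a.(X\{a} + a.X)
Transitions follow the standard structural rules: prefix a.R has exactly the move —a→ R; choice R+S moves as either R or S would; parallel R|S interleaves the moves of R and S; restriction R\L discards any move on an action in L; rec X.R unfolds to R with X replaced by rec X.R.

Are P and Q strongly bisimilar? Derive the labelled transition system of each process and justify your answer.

NO

LTS(P): 5 reachable states
  p0 = rec X. a.(b.a.(X\{a} + a.X) + a.0) | ··a··> p1
  p1 = b.a.((rec X. a.(b.a.(X\{a} + a.X) + a.0))\{a} + a.(rec X. a.(b.a.(X\{a} + a.X) + a.0))) + a.0 | ··a··> p2, ··b··> p3
  p2 = 0 | ·
  p3 = a.((rec X. a.(b.a.(X\{a} + a.X) + a.0))\{a} + a.(rec X. a.(b.a.(X\{a} + a.X) + a.0))) | ··a··> p4
  p4 = (rec X. a.(b.a.(X\{a} + a.X) + a.0))\{a} + a.(rec X. a.(b.a.(X\{a} + a.X) + a.0)) | ··a··> p0
LTS(Q): 4 reachable states
  q0 = rec X. a.b.a.(X\{a} + a.X) | ··a··> q1
  q1 = b.a.((rec X. a.b.a.(X\{a} + a.X))\{a} + a.(rec X. a.b.a.(X\{a} + a.X))) | ··b··> q2
  q2 = a.((rec X. a.b.a.(X\{a} + a.X))\{a} + a.(rec X. a.b.a.(X\{a} + a.X))) | ··a··> q3
  q3 = (rec X. a.b.a.(X\{a} + a.X))\{a} + a.(rec X. a.b.a.(X\{a} + a.X)) | ··a··> q0
Coarsest stable partition (strong bisimilarity classes):
  B0 = {p0}
  B1 = {p1}
  B2 = {p2}
  B3 = {p3}
  B4 = {p4}
  B5 = {q0}
  B6 = {q1}
  B7 = {q2}
  B8 = {q3}
p0 ∈ B0, q0 ∈ B5 → different blocks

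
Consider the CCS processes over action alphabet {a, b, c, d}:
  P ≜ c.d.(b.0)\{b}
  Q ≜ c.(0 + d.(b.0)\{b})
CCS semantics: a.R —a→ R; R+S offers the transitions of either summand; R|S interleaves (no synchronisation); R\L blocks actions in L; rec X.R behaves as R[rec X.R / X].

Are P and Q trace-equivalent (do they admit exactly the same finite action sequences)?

YES

Reachable graph of P (3 states):
  p0 = c.d.(b.0)\{b} | ··c··> p1
  p1 = d.(b.0)\{b} | ··d··> p2
  p2 = (b.0)\{b} | (no moves)
Reachable graph of Q (3 states):
  q0 = c.(0 + d.(b.0)\{b}) | ··c··> q1
  q1 = 0 + d.(b.0)\{b} | ··d··> q2
  q2 = (b.0)\{b} | (no moves)
Partition-refinement fixed point:
  B0 = {p0, q0}
  B1 = {p1, q1}
  B2 = {p2, q2}
p0 ∈ B0, q0 ∈ B0 → same block
Bisimilar ⇒ trace-equivalent.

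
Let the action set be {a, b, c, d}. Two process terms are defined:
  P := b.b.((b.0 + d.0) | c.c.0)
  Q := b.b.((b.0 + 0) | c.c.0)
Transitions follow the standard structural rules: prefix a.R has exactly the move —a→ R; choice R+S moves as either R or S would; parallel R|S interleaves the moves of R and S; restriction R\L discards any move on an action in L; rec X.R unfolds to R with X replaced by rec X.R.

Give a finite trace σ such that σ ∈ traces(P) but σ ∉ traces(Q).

Reachable graph of P (8 states):
  m0 = b.b.((b.0 + d.0) | c.c.0) ⊢ -b-> m1
  m1 = b.((b.0 + d.0) | c.c.0) ⊢ -b-> m2
  m2 = (b.0 + d.0) | c.c.0 ⊢ -b-> m3, -c-> m4, -d-> m3
  m3 = 0 | c.c.0 ⊢ -c-> m5
  m4 = (b.0 + d.0) | c.0 ⊢ -b-> m5, -c-> m6, -d-> m5
  m5 = 0 | c.0 ⊢ -c-> m7
  m6 = (b.0 + d.0) | 0 ⊢ -b-> m7, -d-> m7
  m7 = 0 | 0 ⊢ (no moves)
Reachable graph of Q (8 states):
  n0 = b.b.((b.0 + 0) | c.c.0) ⊢ -b-> n1
  n1 = b.((b.0 + 0) | c.c.0) ⊢ -b-> n2
  n2 = (b.0 + 0) | c.c.0 ⊢ -b-> n3, -c-> n4
  n3 = 0 | c.c.0 ⊢ -c-> n5
  n4 = (b.0 + 0) | c.0 ⊢ -b-> n5, -c-> n6
  n5 = 0 | c.0 ⊢ -c-> n7
  n6 = (b.0 + 0) | 0 ⊢ -b-> n7
  n7 = 0 | 0 ⊢ (no moves)
Executing bbd from P (initial set {m0}):
  step 1 (b): {m1}
  step 2 (b): {m2}
  step 3 (d): {m3}
  P completes σ.
Executing bbd from Q (initial set {n0}):
  step 1 (b): {n1}
  step 2 (b): {n2}
  step 3 (d): ∅ (Q stuck)

bbd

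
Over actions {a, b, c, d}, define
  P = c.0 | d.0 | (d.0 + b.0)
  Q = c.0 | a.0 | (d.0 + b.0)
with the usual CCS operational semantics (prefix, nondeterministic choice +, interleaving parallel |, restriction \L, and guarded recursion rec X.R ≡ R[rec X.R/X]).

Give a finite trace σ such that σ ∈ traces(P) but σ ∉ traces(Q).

LTS(P): 8 reachable states
  p0 = c.0 | d.0 | (d.0 + b.0) :: =b=> p1, =c=> p2, =d=> p1, =d=> p3
  p1 = c.0 | d.0 | 0 :: =c=> p4, =d=> p5
  p2 = 0 | d.0 | (d.0 + b.0) :: =b=> p4, =d=> p4, =d=> p6
  p3 = c.0 | 0 | (d.0 + b.0) :: =b=> p5, =c=> p6, =d=> p5
  p4 = 0 | d.0 | 0 :: =d=> p7
  p5 = c.0 | 0 | 0 :: =c=> p7
  p6 = 0 | 0 | (d.0 + b.0) :: =b=> p7, =d=> p7
  p7 = 0 | 0 | 0 :: stopped
LTS(Q): 8 reachable states
  q0 = c.0 | a.0 | (d.0 + b.0) :: =a=> q1, =b=> q2, =c=> q3, =d=> q2
  q1 = c.0 | 0 | (d.0 + b.0) :: =b=> q4, =c=> q5, =d=> q4
  q2 = c.0 | a.0 | 0 :: =a=> q4, =c=> q6
  q3 = 0 | a.0 | (d.0 + b.0) :: =a=> q5, =b=> q6, =d=> q6
  q4 = c.0 | 0 | 0 :: =c=> q7
  q5 = 0 | 0 | (d.0 + b.0) :: =b=> q7, =d=> q7
  q6 = 0 | a.0 | 0 :: =a=> q7
  q7 = 0 | 0 | 0 :: stopped
Trace ⟨bd⟩ through P, begin at {p0}:
  after b @ step 1: {p1}
  after d @ step 2: {p5}
  ✓ P
Trace ⟨bd⟩ through Q, begin at {q0}:
  after b @ step 1: {q2}
  after d @ step 2: ∅ (Q stuck)

bd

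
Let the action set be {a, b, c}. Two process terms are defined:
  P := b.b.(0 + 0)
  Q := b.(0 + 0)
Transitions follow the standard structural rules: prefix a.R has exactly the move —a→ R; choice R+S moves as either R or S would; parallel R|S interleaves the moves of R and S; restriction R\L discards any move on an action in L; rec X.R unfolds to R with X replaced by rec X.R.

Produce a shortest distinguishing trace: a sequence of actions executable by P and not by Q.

bb

LTS(P): 3 reachable states
  s0 = b.b.(0 + 0) → =b=> s1
  s1 = b.(0 + 0) → =b=> s2
  s2 = 0 + 0 → (no moves)
LTS(Q): 2 reachable states
  t0 = b.(0 + 0) → =b=> t1
  t1 = 0 + 0 → (no moves)
Executing bb from P (initial set {s0}):
  after b @ step 1: {s1}
  after b @ step 2: {s2}
  — P admits the full trace.
Executing bb from Q (initial set {t0}):
  after b @ step 1: {t1}
  after b @ step 2: no successor for Q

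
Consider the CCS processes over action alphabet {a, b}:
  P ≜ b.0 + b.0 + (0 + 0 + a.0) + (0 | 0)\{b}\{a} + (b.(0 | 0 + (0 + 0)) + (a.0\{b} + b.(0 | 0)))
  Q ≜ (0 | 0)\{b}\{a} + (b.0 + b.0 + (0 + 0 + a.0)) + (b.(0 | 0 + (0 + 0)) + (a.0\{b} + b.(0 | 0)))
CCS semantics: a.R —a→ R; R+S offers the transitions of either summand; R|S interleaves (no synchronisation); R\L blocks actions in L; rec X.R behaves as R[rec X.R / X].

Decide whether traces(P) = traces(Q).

YES

P's transition system — 5 states:
  s0 = b.0 + b.0 + (0 + 0 + a.0) + (0 | 0)\{b}\{a} + (b.(0 | 0 + (0 + 0)) + (a.0\{b} + b.(0 | 0))) :: ··a··> s1, ··a··> s2, ··b··> s1, ··b··> s3, ··b··> s4
  s1 = 0 :: ·
  s2 = 0\{b} :: ·
  s3 = 0 | 0 :: ·
  s4 = 0 | 0 + (0 + 0) :: ·
Q's transition system — 5 states:
  t0 = (0 | 0)\{b}\{a} + (b.0 + b.0 + (0 + 0 + a.0)) + (b.(0 | 0 + (0 + 0)) + (a.0\{b} + b.(0 | 0))) :: ··a··> t1, ··a··> t2, ··b··> t1, ··b··> t3, ··b··> t4
  t1 = 0 :: ·
  t2 = 0\{b} :: ·
  t3 = 0 | 0 :: ·
  t4 = 0 | 0 + (0 + 0) :: ·
Coarsest stable partition (strong bisimilarity classes):
  B0 = {s0, t0}
  B1 = {s1, s2, s3, s4, t1, t2, t3, t4}
s0 ∈ B0, t0 ∈ B0 → same block
Bisimilar ⇒ trace-equivalent.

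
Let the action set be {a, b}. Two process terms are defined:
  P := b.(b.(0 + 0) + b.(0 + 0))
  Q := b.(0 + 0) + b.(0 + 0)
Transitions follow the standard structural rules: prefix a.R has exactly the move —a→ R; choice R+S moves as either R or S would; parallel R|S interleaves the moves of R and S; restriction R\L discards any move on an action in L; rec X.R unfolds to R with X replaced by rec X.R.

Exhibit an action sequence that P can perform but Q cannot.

bb

LTS(P): 3 reachable states
  m0 = b.(b.(0 + 0) + b.(0 + 0)) → ··b··> m1
  m1 = b.(0 + 0) + b.(0 + 0) → ··b··> m2
  m2 = 0 + 0 → deadlocked
LTS(Q): 2 reachable states
  n0 = b.(0 + 0) + b.(0 + 0) → ··b··> n1
  n1 = 0 + 0 → deadlocked
Trace ⟨bb⟩ through P, begin at {m0}:
  [1] b ⇒ {m1}
  [2] b ⇒ {m2}
  — P admits the full trace.
Trace ⟨bb⟩ through Q, begin at {n0}:
  [1] b ⇒ {n1}
  [2] b ⇒ no successor for Q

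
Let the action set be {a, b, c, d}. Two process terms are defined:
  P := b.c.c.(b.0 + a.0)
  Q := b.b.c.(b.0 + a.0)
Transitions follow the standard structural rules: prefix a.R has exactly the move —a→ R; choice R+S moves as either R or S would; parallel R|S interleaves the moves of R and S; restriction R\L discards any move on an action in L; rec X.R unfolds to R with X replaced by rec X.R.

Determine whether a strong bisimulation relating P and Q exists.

Reachable graph of P (5 states):
  u0 = b.c.c.(b.0 + a.0) has moves —b→ u1
  u1 = c.c.(b.0 + a.0) has moves —c→ u2
  u2 = c.(b.0 + a.0) has moves —c→ u3
  u3 = b.0 + a.0 has moves —a→ u4, —b→ u4
  u4 = 0 has moves stopped
Reachable graph of Q (5 states):
  v0 = b.b.c.(b.0 + a.0) has moves —b→ v1
  v1 = b.c.(b.0 + a.0) has moves —b→ v2
  v2 = c.(b.0 + a.0) has moves —c→ v3
  v3 = b.0 + a.0 has moves —a→ v4, —b→ v4
  v4 = 0 has moves stopped
Partition-refinement fixed point:
  B0 = {u0}
  B1 = {u1}
  B2 = {u2, v2}
  B3 = {u3, v3}
  B4 = {u4, v4}
  B5 = {v0}
  B6 = {v1}
u0 ∈ B0, v0 ∈ B5 → different blocks

NO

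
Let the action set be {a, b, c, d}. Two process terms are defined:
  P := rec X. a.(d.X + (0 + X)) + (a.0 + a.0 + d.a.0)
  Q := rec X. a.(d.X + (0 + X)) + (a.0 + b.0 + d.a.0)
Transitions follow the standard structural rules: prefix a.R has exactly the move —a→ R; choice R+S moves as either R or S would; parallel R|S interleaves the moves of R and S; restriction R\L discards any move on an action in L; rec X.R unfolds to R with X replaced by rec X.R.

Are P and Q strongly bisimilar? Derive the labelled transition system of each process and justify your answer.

not bisimilar

LTS(P): 4 reachable states
  s0 = rec X. a.(d.X + (0 + X)) + (a.0 + a.0 + d.a.0) :: =a=> s1, =a=> s2, =d=> s3
  s1 = 0 :: deadlocked
  s2 = d.(rec X. a.(d.X + (0 + X)) + (a.0 + a.0 + d.a.0)) + (0 + (rec X. a.(d.X + (0 + X)) + (a.0 + a.0 + d.a.0))) :: =a=> s1, =a=> s2, =d=> s0, =d=> s3
  s3 = a.0 :: =a=> s1
LTS(Q): 4 reachable states
  t0 = rec X. a.(d.X + (0 + X)) + (a.0 + b.0 + d.a.0) :: =a=> t1, =a=> t2, =b=> t1, =d=> t3
  t1 = 0 :: deadlocked
  t2 = d.(rec X. a.(d.X + (0 + X)) + (a.0 + b.0 + d.a.0)) + (0 + (rec X. a.(d.X + (0 + X)) + (a.0 + b.0 + d.a.0))) :: =a=> t1, =a=> t2, =b=> t1, =d=> t0, =d=> t3
  t3 = a.0 :: =a=> t1
Bisimilarity quotient blocks:
  B0 = {s0}
  B1 = {s1, t1}
  B2 = {s3, t3}
  B3 = {s2}
  B4 = {t0}
  B5 = {t2}
s0 ∈ B0, t0 ∈ B4 → different blocks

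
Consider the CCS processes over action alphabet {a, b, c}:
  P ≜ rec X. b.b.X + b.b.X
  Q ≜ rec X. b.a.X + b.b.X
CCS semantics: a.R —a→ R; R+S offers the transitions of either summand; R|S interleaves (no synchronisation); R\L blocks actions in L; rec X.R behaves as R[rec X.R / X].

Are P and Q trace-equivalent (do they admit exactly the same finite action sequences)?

traces(P) ≠ traces(Q) — witness ⟨ba⟩

Reachable graph of P (2 states):
  m0 = rec X. b.b.X + b.b.X → -b-> m1
  m1 = b.(rec X. b.b.X + b.b.X) → -b-> m0
Reachable graph of Q (3 states):
  n0 = rec X. b.a.X + b.b.X → -b-> n1, -b-> n2
  n1 = a.(rec X. b.a.X + b.b.X) → -a-> n0
  n2 = b.(rec X. b.a.X + b.b.X) → -b-> n0
Executing ba from Q (initial set {n0}):
  step 1 (b): {n1, n2}
  step 2 (a): {n0}
  ✓ Q
Executing ba from P (initial set {m0}):
  step 1 (b): {m1}
  step 2 (a): no successor for P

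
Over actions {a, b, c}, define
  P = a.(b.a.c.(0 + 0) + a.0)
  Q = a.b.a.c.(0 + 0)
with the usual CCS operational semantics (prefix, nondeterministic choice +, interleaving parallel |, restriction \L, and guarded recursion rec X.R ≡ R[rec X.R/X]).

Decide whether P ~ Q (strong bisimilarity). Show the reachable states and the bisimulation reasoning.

P's transition system — 6 states:
  p0 = a.(b.a.c.(0 + 0) + a.0) has moves —a→ p1
  p1 = b.a.c.(0 + 0) + a.0 has moves —a→ p2, —b→ p3
  p2 = 0 has moves deadlocked
  p3 = a.c.(0 + 0) has moves —a→ p4
  p4 = c.(0 + 0) has moves —c→ p5
  p5 = 0 + 0 has moves deadlocked
Q's transition system — 5 states:
  q0 = a.b.a.c.(0 + 0) has moves —a→ q1
  q1 = b.a.c.(0 + 0) has moves —b→ q2
  q2 = a.c.(0 + 0) has moves —a→ q3
  q3 = c.(0 + 0) has moves —c→ q4
  q4 = 0 + 0 has moves deadlocked
Partition-refinement fixed point:
  B0 = {p0}
  B1 = {p1}
  B2 = {p2, p5, q4}
  B3 = {p3, q2}
  B4 = {p4, q3}
  B5 = {q0}
  B6 = {q1}
p0 ∈ B0, q0 ∈ B5 → different blocks

NO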